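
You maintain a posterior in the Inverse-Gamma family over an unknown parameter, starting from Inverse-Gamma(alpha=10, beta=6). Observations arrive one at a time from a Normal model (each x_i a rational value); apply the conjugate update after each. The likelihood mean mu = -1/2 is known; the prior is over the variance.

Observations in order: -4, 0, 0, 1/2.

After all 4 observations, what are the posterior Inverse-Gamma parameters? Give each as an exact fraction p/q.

obs 1: x=-4 → posterior Inverse-Gamma(21/2, 97/8)
obs 2: x=0 → posterior Inverse-Gamma(11, 49/4)
obs 3: x=0 → posterior Inverse-Gamma(23/2, 99/8)
obs 4: x=1/2 → posterior Inverse-Gamma(12, 103/8)

alpha=12, beta=103/8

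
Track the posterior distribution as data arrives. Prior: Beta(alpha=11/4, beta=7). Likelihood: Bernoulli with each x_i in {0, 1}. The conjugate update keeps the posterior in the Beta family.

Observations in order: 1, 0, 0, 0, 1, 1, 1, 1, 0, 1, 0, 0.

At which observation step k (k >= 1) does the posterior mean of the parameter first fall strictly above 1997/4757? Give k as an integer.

obs 1: x=1 → posterior Beta(15/4, 7)
obs 2: x=0 → posterior Beta(15/4, 8)
obs 3: x=0 → posterior Beta(15/4, 9)
obs 4: x=0 → posterior Beta(15/4, 10)
obs 5: x=1 → posterior Beta(19/4, 10)
obs 6: x=1 → posterior Beta(23/4, 10)
obs 7: x=1 → posterior Beta(27/4, 10)
obs 8: x=1 → posterior Beta(31/4, 10)
obs 9: x=0 → posterior Beta(31/4, 11)
obs 10: x=1 → posterior Beta(35/4, 11)
obs 11: x=0 → posterior Beta(35/4, 12)
obs 12: x=0 → posterior Beta(35/4, 13)

k = 8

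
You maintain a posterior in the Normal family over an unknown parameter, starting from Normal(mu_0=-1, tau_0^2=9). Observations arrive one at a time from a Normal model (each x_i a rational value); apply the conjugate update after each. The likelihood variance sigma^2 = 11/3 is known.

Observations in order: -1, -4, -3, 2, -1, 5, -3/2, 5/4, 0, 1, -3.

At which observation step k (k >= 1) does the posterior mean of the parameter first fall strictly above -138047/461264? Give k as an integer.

k = 9

obs 1: x=-1 → posterior Normal(-1, 99/38)
obs 2: x=-4 → posterior Normal(-146/65, 99/65)
obs 3: x=-3 → posterior Normal(-227/92, 99/92)
obs 4: x=2 → posterior Normal(-173/119, 99/119)
obs 5: x=-1 → posterior Normal(-100/73, 99/146)
obs 6: x=5 → posterior Normal(-65/173, 99/173)
obs 7: x=-3/2 → posterior Normal(-211/400, 99/200)
obs 8: x=5/4 → posterior Normal(-287/908, 99/227)
obs 9: x=0 → posterior Normal(-287/1016, 99/254)
obs 10: x=1 → posterior Normal(-179/1124, 99/281)
obs 11: x=-3 → posterior Normal(-503/1232, 9/28)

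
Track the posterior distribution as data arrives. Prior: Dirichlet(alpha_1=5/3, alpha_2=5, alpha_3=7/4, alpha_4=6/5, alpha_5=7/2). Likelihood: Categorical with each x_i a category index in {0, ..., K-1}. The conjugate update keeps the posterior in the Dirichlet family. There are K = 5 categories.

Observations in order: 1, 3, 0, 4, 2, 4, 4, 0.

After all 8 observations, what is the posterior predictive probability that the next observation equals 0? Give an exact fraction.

220/1267

obs 1: x=1 → posterior Dirichlet(5/3, 6, 7/4, 6/5, 7/2)
obs 2: x=3 → posterior Dirichlet(5/3, 6, 7/4, 11/5, 7/2)
obs 3: x=0 → posterior Dirichlet(8/3, 6, 7/4, 11/5, 7/2)
obs 4: x=4 → posterior Dirichlet(8/3, 6, 7/4, 11/5, 9/2)
obs 5: x=2 → posterior Dirichlet(8/3, 6, 11/4, 11/5, 9/2)
obs 6: x=4 → posterior Dirichlet(8/3, 6, 11/4, 11/5, 11/2)
obs 7: x=4 → posterior Dirichlet(8/3, 6, 11/4, 11/5, 13/2)
obs 8: x=0 → posterior Dirichlet(11/3, 6, 11/4, 11/5, 13/2)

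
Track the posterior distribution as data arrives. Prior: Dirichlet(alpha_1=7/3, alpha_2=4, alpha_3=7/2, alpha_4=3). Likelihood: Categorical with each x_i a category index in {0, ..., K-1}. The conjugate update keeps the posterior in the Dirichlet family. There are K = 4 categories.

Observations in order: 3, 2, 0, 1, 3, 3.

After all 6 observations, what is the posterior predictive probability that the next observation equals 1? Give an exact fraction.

30/113

obs 1: x=3 → posterior Dirichlet(7/3, 4, 7/2, 4)
obs 2: x=2 → posterior Dirichlet(7/3, 4, 9/2, 4)
obs 3: x=0 → posterior Dirichlet(10/3, 4, 9/2, 4)
obs 4: x=1 → posterior Dirichlet(10/3, 5, 9/2, 4)
obs 5: x=3 → posterior Dirichlet(10/3, 5, 9/2, 5)
obs 6: x=3 → posterior Dirichlet(10/3, 5, 9/2, 6)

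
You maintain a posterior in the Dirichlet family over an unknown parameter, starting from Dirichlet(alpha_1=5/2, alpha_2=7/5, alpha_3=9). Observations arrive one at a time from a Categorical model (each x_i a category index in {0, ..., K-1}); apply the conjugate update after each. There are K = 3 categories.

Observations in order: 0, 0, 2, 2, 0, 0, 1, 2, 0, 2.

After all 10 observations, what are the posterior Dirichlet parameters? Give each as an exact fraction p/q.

obs 1: x=0 → posterior Dirichlet(7/2, 7/5, 9)
obs 2: x=0 → posterior Dirichlet(9/2, 7/5, 9)
obs 3: x=2 → posterior Dirichlet(9/2, 7/5, 10)
obs 4: x=2 → posterior Dirichlet(9/2, 7/5, 11)
obs 5: x=0 → posterior Dirichlet(11/2, 7/5, 11)
obs 6: x=0 → posterior Dirichlet(13/2, 7/5, 11)
obs 7: x=1 → posterior Dirichlet(13/2, 12/5, 11)
obs 8: x=2 → posterior Dirichlet(13/2, 12/5, 12)
obs 9: x=0 → posterior Dirichlet(15/2, 12/5, 12)
obs 10: x=2 → posterior Dirichlet(15/2, 12/5, 13)

alpha_1=15/2, alpha_2=12/5, alpha_3=13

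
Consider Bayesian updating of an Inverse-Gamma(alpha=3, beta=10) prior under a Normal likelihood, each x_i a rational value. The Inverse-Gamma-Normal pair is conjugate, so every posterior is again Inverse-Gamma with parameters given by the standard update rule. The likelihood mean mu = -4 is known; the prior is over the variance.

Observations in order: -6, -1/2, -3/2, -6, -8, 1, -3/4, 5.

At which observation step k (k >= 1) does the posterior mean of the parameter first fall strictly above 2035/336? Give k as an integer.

k = 3

obs 1: x=-6 → posterior Inverse-Gamma(7/2, 12)
obs 2: x=-1/2 → posterior Inverse-Gamma(4, 145/8)
obs 3: x=-3/2 → posterior Inverse-Gamma(9/2, 85/4)
obs 4: x=-6 → posterior Inverse-Gamma(5, 93/4)
obs 5: x=-8 → posterior Inverse-Gamma(11/2, 125/4)
obs 6: x=1 → posterior Inverse-Gamma(6, 175/4)
obs 7: x=-3/4 → posterior Inverse-Gamma(13/2, 1569/32)
obs 8: x=5 → posterior Inverse-Gamma(7, 2865/32)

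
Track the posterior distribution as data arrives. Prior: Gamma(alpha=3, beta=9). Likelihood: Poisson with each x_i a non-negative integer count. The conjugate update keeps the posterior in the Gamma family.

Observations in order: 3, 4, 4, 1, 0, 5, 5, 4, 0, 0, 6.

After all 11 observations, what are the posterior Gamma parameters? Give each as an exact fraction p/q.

obs 1: x=3 → posterior Gamma(6, 10)
obs 2: x=4 → posterior Gamma(10, 11)
obs 3: x=4 → posterior Gamma(14, 12)
obs 4: x=1 → posterior Gamma(15, 13)
obs 5: x=0 → posterior Gamma(15, 14)
obs 6: x=5 → posterior Gamma(20, 15)
obs 7: x=5 → posterior Gamma(25, 16)
obs 8: x=4 → posterior Gamma(29, 17)
obs 9: x=0 → posterior Gamma(29, 18)
obs 10: x=0 → posterior Gamma(29, 19)
obs 11: x=6 → posterior Gamma(35, 20)

alpha=35, beta=20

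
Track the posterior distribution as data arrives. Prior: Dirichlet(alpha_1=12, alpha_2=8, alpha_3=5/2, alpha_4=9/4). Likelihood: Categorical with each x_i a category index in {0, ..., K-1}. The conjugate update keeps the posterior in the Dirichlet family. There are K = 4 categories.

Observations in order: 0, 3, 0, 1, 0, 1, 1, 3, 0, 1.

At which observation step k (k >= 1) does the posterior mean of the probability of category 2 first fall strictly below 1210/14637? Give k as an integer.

k = 6

obs 1: x=0 → posterior Dirichlet(13, 8, 5/2, 9/4)
obs 2: x=3 → posterior Dirichlet(13, 8, 5/2, 13/4)
obs 3: x=0 → posterior Dirichlet(14, 8, 5/2, 13/4)
obs 4: x=1 → posterior Dirichlet(14, 9, 5/2, 13/4)
obs 5: x=0 → posterior Dirichlet(15, 9, 5/2, 13/4)
obs 6: x=1 → posterior Dirichlet(15, 10, 5/2, 13/4)
obs 7: x=1 → posterior Dirichlet(15, 11, 5/2, 13/4)
obs 8: x=3 → posterior Dirichlet(15, 11, 5/2, 17/4)
obs 9: x=0 → posterior Dirichlet(16, 11, 5/2, 17/4)
obs 10: x=1 → posterior Dirichlet(16, 12, 5/2, 17/4)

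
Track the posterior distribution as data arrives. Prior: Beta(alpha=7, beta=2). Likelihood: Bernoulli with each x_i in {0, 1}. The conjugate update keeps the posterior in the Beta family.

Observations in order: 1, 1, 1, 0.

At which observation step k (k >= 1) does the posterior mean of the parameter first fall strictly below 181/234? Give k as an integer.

obs 1: x=1 → posterior Beta(8, 2)
obs 2: x=1 → posterior Beta(9, 2)
obs 3: x=1 → posterior Beta(10, 2)
obs 4: x=0 → posterior Beta(10, 3)

k = 4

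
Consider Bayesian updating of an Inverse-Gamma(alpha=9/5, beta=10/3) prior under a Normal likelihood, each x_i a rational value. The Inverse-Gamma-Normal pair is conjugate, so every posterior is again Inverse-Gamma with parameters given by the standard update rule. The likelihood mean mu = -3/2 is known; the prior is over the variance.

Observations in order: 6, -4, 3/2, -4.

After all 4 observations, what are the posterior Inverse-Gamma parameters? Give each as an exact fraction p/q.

alpha=19/5, beta=1013/24

obs 1: x=6 → posterior Inverse-Gamma(23/10, 755/24)
obs 2: x=-4 → posterior Inverse-Gamma(14/5, 415/12)
obs 3: x=3/2 → posterior Inverse-Gamma(33/10, 469/12)
obs 4: x=-4 → posterior Inverse-Gamma(19/5, 1013/24)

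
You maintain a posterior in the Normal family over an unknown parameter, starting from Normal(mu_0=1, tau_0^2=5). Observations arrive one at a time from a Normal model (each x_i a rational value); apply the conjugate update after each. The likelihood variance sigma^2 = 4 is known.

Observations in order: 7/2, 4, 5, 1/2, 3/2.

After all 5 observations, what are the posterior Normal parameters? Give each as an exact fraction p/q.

mu_0=153/58, tau_0^2=20/29

obs 1: x=7/2 → posterior Normal(43/18, 20/9)
obs 2: x=4 → posterior Normal(83/28, 10/7)
obs 3: x=5 → posterior Normal(7/2, 20/19)
obs 4: x=1/2 → posterior Normal(23/8, 5/6)
obs 5: x=3/2 → posterior Normal(153/58, 20/29)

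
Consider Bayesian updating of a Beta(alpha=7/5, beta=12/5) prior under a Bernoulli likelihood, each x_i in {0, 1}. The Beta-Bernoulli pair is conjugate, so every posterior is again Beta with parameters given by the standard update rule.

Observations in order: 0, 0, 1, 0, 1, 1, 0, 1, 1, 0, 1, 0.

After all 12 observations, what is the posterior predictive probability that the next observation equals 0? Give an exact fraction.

42/79

obs 1: x=0 → posterior Beta(7/5, 17/5)
obs 2: x=0 → posterior Beta(7/5, 22/5)
obs 3: x=1 → posterior Beta(12/5, 22/5)
obs 4: x=0 → posterior Beta(12/5, 27/5)
obs 5: x=1 → posterior Beta(17/5, 27/5)
obs 6: x=1 → posterior Beta(22/5, 27/5)
obs 7: x=0 → posterior Beta(22/5, 32/5)
obs 8: x=1 → posterior Beta(27/5, 32/5)
obs 9: x=1 → posterior Beta(32/5, 32/5)
obs 10: x=0 → posterior Beta(32/5, 37/5)
obs 11: x=1 → posterior Beta(37/5, 37/5)
obs 12: x=0 → posterior Beta(37/5, 42/5)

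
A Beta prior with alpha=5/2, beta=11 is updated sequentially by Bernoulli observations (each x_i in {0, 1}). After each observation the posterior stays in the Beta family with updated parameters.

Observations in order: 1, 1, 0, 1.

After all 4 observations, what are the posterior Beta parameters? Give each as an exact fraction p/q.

obs 1: x=1 → posterior Beta(7/2, 11)
obs 2: x=1 → posterior Beta(9/2, 11)
obs 3: x=0 → posterior Beta(9/2, 12)
obs 4: x=1 → posterior Beta(11/2, 12)

alpha=11/2, beta=12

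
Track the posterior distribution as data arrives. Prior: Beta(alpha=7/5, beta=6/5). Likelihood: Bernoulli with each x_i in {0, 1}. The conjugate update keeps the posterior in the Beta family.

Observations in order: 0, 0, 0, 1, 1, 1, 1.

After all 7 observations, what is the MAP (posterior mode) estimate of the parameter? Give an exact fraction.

obs 1: x=0 → posterior Beta(7/5, 11/5)
obs 2: x=0 → posterior Beta(7/5, 16/5)
obs 3: x=0 → posterior Beta(7/5, 21/5)
obs 4: x=1 → posterior Beta(12/5, 21/5)
obs 5: x=1 → posterior Beta(17/5, 21/5)
obs 6: x=1 → posterior Beta(22/5, 21/5)
obs 7: x=1 → posterior Beta(27/5, 21/5)

11/19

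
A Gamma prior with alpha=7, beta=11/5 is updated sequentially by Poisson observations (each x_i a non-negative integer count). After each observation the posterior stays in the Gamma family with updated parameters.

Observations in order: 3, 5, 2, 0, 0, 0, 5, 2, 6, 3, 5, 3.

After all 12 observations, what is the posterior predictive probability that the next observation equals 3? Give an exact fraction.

obs 1: x=3 → posterior Gamma(10, 16/5)
obs 2: x=5 → posterior Gamma(15, 21/5)
obs 3: x=2 → posterior Gamma(17, 26/5)
obs 4: x=0 → posterior Gamma(17, 31/5)
obs 5: x=0 → posterior Gamma(17, 36/5)
obs 6: x=0 → posterior Gamma(17, 41/5)
obs 7: x=5 → posterior Gamma(22, 46/5)
obs 8: x=2 → posterior Gamma(24, 51/5)
obs 9: x=6 → posterior Gamma(30, 56/5)
obs 10: x=3 → posterior Gamma(33, 61/5)
obs 11: x=5 → posterior Gamma(38, 66/5)
obs 12: x=3 → posterior Gamma(41, 71/5)

12298514650098902746776926632040441294112111117173942724710519729113807344056126375/56989921709127092721166937801371398672406980936783348998554038492582795208007090176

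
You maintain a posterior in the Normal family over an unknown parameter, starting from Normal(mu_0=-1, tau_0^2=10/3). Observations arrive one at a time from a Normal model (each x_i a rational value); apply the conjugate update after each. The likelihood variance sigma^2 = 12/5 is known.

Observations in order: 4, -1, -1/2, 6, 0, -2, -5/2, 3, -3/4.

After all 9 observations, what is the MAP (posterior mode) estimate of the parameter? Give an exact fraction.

obs 1: x=4 → posterior Normal(82/43, 60/43)
obs 2: x=-1 → posterior Normal(57/68, 15/17)
obs 3: x=-1/2 → posterior Normal(89/186, 20/31)
obs 4: x=6 → posterior Normal(389/236, 30/59)
obs 5: x=0 → posterior Normal(389/286, 60/143)
obs 6: x=-2 → posterior Normal(289/336, 5/14)
obs 7: x=-5/2 → posterior Normal(82/193, 60/193)
obs 8: x=3 → posterior Normal(157/218, 30/109)
obs 9: x=-3/4 → posterior Normal(553/972, 20/81)

553/972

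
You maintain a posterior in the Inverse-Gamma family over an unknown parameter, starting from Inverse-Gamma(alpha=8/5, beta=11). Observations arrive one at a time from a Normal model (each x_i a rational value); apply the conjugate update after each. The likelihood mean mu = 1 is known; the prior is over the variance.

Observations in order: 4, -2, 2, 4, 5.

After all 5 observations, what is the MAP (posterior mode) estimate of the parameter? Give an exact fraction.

110/17

obs 1: x=4 → posterior Inverse-Gamma(21/10, 31/2)
obs 2: x=-2 → posterior Inverse-Gamma(13/5, 20)
obs 3: x=2 → posterior Inverse-Gamma(31/10, 41/2)
obs 4: x=4 → posterior Inverse-Gamma(18/5, 25)
obs 5: x=5 → posterior Inverse-Gamma(41/10, 33)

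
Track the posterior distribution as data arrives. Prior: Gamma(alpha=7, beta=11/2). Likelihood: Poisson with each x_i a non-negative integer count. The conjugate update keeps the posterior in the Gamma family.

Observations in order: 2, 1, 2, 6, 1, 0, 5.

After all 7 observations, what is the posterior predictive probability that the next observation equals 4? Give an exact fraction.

obs 1: x=2 → posterior Gamma(9, 13/2)
obs 2: x=1 → posterior Gamma(10, 15/2)
obs 3: x=2 → posterior Gamma(12, 17/2)
obs 4: x=6 → posterior Gamma(18, 19/2)
obs 5: x=1 → posterior Gamma(19, 21/2)
obs 6: x=0 → posterior Gamma(19, 23/2)
obs 7: x=5 → posterior Gamma(24, 25/2)

36948222259525209665298461914062500000/443426488243037769948249630619149892803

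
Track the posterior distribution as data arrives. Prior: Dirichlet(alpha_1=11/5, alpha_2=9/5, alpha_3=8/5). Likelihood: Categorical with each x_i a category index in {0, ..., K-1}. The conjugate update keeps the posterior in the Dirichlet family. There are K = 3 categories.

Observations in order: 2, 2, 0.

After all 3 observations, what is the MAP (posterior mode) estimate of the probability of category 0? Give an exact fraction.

11/28

obs 1: x=2 → posterior Dirichlet(11/5, 9/5, 13/5)
obs 2: x=2 → posterior Dirichlet(11/5, 9/5, 18/5)
obs 3: x=0 → posterior Dirichlet(16/5, 9/5, 18/5)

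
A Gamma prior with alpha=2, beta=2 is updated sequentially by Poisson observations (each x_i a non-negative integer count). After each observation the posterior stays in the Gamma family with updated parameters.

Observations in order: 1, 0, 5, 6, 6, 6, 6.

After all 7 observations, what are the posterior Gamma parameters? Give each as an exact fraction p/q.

alpha=32, beta=9

obs 1: x=1 → posterior Gamma(3, 3)
obs 2: x=0 → posterior Gamma(3, 4)
obs 3: x=5 → posterior Gamma(8, 5)
obs 4: x=6 → posterior Gamma(14, 6)
obs 5: x=6 → posterior Gamma(20, 7)
obs 6: x=6 → posterior Gamma(26, 8)
obs 7: x=6 → posterior Gamma(32, 9)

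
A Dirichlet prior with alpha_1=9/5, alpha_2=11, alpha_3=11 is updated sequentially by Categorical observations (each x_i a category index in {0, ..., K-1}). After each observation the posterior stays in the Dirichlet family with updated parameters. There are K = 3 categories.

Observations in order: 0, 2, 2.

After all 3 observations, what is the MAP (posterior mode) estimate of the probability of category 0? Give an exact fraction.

9/119

obs 1: x=0 → posterior Dirichlet(14/5, 11, 11)
obs 2: x=2 → posterior Dirichlet(14/5, 11, 12)
obs 3: x=2 → posterior Dirichlet(14/5, 11, 13)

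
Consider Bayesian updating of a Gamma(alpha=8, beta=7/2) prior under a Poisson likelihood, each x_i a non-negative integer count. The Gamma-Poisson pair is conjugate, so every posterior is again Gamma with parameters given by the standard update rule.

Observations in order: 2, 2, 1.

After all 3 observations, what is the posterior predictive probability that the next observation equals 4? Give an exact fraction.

obs 1: x=2 → posterior Gamma(10, 9/2)
obs 2: x=2 → posterior Gamma(12, 11/2)
obs 3: x=1 → posterior Gamma(13, 13/2)

1763944620793281472/19705225067138671875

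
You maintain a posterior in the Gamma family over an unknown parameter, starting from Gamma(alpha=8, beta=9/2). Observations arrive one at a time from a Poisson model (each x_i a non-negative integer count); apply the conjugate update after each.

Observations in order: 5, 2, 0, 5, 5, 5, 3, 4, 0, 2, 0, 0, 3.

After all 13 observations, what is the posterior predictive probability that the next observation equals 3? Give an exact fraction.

7515658215882429732145863058049600645892496686428785324096679687500000/37074694665532807170105663883978228276095096806613832327136970789759157

obs 1: x=5 → posterior Gamma(13, 11/2)
obs 2: x=2 → posterior Gamma(15, 13/2)
obs 3: x=0 → posterior Gamma(15, 15/2)
obs 4: x=5 → posterior Gamma(20, 17/2)
obs 5: x=5 → posterior Gamma(25, 19/2)
obs 6: x=5 → posterior Gamma(30, 21/2)
obs 7: x=3 → posterior Gamma(33, 23/2)
obs 8: x=4 → posterior Gamma(37, 25/2)
obs 9: x=0 → posterior Gamma(37, 27/2)
obs 10: x=2 → posterior Gamma(39, 29/2)
obs 11: x=0 → posterior Gamma(39, 31/2)
obs 12: x=0 → posterior Gamma(39, 33/2)
obs 13: x=3 → posterior Gamma(42, 35/2)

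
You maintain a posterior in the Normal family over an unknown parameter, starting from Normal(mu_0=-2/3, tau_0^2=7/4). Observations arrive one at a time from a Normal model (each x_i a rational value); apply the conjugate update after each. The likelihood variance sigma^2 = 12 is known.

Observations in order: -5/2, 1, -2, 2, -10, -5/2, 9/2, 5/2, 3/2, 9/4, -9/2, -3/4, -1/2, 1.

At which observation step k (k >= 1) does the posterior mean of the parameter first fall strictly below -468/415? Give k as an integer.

obs 1: x=-5/2 → posterior Normal(-9/10, 84/55)
obs 2: x=1 → posterior Normal(-85/124, 42/31)
obs 3: x=-2 → posterior Normal(-113/138, 28/23)
obs 4: x=2 → posterior Normal(-85/152, 21/19)
obs 5: x=-10 → posterior Normal(-225/166, 84/83)
obs 6: x=-5/2 → posterior Normal(-13/9, 14/15)
obs 7: x=9/2 → posterior Normal(-197/194, 84/97)
obs 8: x=5/2 → posterior Normal(-81/104, 21/26)
obs 9: x=3/2 → posterior Normal(-47/74, 28/37)
obs 10: x=9/4 → posterior Normal(-219/472, 42/59)
obs 11: x=-9/2 → posterior Normal(-69/100, 84/125)
obs 12: x=-3/4 → posterior Normal(-61/88, 7/11)
obs 13: x=-1/2 → posterior Normal(-95/139, 84/139)
obs 14: x=1 → posterior Normal(-44/73, 42/73)

k = 5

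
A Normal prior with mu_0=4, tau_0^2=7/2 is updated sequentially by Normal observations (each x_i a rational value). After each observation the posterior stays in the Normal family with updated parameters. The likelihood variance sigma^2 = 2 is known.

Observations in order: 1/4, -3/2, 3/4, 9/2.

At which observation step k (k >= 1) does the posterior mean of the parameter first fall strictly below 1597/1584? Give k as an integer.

k = 2

obs 1: x=1/4 → posterior Normal(71/44, 14/11)
obs 2: x=-3/2 → posterior Normal(29/72, 7/9)
obs 3: x=3/4 → posterior Normal(1/2, 14/25)
obs 4: x=9/2 → posterior Normal(11/8, 7/16)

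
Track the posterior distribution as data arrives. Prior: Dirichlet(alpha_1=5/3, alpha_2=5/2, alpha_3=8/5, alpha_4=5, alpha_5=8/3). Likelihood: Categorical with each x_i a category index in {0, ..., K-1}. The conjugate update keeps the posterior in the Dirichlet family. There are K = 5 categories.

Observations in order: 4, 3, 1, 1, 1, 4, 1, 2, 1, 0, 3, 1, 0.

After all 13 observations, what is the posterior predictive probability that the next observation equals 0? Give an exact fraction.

110/793

obs 1: x=4 → posterior Dirichlet(5/3, 5/2, 8/5, 5, 11/3)
obs 2: x=3 → posterior Dirichlet(5/3, 5/2, 8/5, 6, 11/3)
obs 3: x=1 → posterior Dirichlet(5/3, 7/2, 8/5, 6, 11/3)
obs 4: x=1 → posterior Dirichlet(5/3, 9/2, 8/5, 6, 11/3)
obs 5: x=1 → posterior Dirichlet(5/3, 11/2, 8/5, 6, 11/3)
obs 6: x=4 → posterior Dirichlet(5/3, 11/2, 8/5, 6, 14/3)
obs 7: x=1 → posterior Dirichlet(5/3, 13/2, 8/5, 6, 14/3)
obs 8: x=2 → posterior Dirichlet(5/3, 13/2, 13/5, 6, 14/3)
obs 9: x=1 → posterior Dirichlet(5/3, 15/2, 13/5, 6, 14/3)
obs 10: x=0 → posterior Dirichlet(8/3, 15/2, 13/5, 6, 14/3)
obs 11: x=3 → posterior Dirichlet(8/3, 15/2, 13/5, 7, 14/3)
obs 12: x=1 → posterior Dirichlet(8/3, 17/2, 13/5, 7, 14/3)
obs 13: x=0 → posterior Dirichlet(11/3, 17/2, 13/5, 7, 14/3)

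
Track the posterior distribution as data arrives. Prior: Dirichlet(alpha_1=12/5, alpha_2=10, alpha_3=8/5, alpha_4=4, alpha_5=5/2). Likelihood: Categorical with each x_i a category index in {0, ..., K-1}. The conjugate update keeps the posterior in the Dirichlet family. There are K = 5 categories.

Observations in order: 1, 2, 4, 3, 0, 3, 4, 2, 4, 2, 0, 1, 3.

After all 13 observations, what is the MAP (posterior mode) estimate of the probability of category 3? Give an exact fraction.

4/19

obs 1: x=1 → posterior Dirichlet(12/5, 11, 8/5, 4, 5/2)
obs 2: x=2 → posterior Dirichlet(12/5, 11, 13/5, 4, 5/2)
obs 3: x=4 → posterior Dirichlet(12/5, 11, 13/5, 4, 7/2)
obs 4: x=3 → posterior Dirichlet(12/5, 11, 13/5, 5, 7/2)
obs 5: x=0 → posterior Dirichlet(17/5, 11, 13/5, 5, 7/2)
obs 6: x=3 → posterior Dirichlet(17/5, 11, 13/5, 6, 7/2)
obs 7: x=4 → posterior Dirichlet(17/5, 11, 13/5, 6, 9/2)
obs 8: x=2 → posterior Dirichlet(17/5, 11, 18/5, 6, 9/2)
obs 9: x=4 → posterior Dirichlet(17/5, 11, 18/5, 6, 11/2)
obs 10: x=2 → posterior Dirichlet(17/5, 11, 23/5, 6, 11/2)
obs 11: x=0 → posterior Dirichlet(22/5, 11, 23/5, 6, 11/2)
obs 12: x=1 → posterior Dirichlet(22/5, 12, 23/5, 6, 11/2)
obs 13: x=3 → posterior Dirichlet(22/5, 12, 23/5, 7, 11/2)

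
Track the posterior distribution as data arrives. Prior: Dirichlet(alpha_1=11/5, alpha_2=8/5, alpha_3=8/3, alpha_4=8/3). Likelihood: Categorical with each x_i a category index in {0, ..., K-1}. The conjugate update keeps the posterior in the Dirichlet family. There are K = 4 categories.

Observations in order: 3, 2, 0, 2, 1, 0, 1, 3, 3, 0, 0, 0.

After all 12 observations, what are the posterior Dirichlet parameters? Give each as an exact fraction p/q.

obs 1: x=3 → posterior Dirichlet(11/5, 8/5, 8/3, 11/3)
obs 2: x=2 → posterior Dirichlet(11/5, 8/5, 11/3, 11/3)
obs 3: x=0 → posterior Dirichlet(16/5, 8/5, 11/3, 11/3)
obs 4: x=2 → posterior Dirichlet(16/5, 8/5, 14/3, 11/3)
obs 5: x=1 → posterior Dirichlet(16/5, 13/5, 14/3, 11/3)
obs 6: x=0 → posterior Dirichlet(21/5, 13/5, 14/3, 11/3)
obs 7: x=1 → posterior Dirichlet(21/5, 18/5, 14/3, 11/3)
obs 8: x=3 → posterior Dirichlet(21/5, 18/5, 14/3, 14/3)
obs 9: x=3 → posterior Dirichlet(21/5, 18/5, 14/3, 17/3)
obs 10: x=0 → posterior Dirichlet(26/5, 18/5, 14/3, 17/3)
obs 11: x=0 → posterior Dirichlet(31/5, 18/5, 14/3, 17/3)
obs 12: x=0 → posterior Dirichlet(36/5, 18/5, 14/3, 17/3)

alpha_1=36/5, alpha_2=18/5, alpha_3=14/3, alpha_4=17/3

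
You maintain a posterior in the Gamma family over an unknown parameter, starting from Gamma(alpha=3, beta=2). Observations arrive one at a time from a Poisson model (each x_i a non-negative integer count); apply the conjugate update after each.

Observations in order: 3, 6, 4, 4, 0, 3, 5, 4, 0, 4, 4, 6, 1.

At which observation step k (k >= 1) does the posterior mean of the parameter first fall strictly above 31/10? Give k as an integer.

obs 1: x=3 → posterior Gamma(6, 3)
obs 2: x=6 → posterior Gamma(12, 4)
obs 3: x=4 → posterior Gamma(16, 5)
obs 4: x=4 → posterior Gamma(20, 6)
obs 5: x=0 → posterior Gamma(20, 7)
obs 6: x=3 → posterior Gamma(23, 8)
obs 7: x=5 → posterior Gamma(28, 9)
obs 8: x=4 → posterior Gamma(32, 10)
obs 9: x=0 → posterior Gamma(32, 11)
obs 10: x=4 → posterior Gamma(36, 12)
obs 11: x=4 → posterior Gamma(40, 13)
obs 12: x=6 → posterior Gamma(46, 14)
obs 13: x=1 → posterior Gamma(47, 15)

k = 3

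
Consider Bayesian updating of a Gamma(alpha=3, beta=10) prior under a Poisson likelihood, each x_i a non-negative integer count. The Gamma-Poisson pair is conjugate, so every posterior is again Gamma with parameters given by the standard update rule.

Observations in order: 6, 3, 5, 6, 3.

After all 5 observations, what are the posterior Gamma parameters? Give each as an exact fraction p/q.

obs 1: x=6 → posterior Gamma(9, 11)
obs 2: x=3 → posterior Gamma(12, 12)
obs 3: x=5 → posterior Gamma(17, 13)
obs 4: x=6 → posterior Gamma(23, 14)
obs 5: x=3 → posterior Gamma(26, 15)

alpha=26, beta=15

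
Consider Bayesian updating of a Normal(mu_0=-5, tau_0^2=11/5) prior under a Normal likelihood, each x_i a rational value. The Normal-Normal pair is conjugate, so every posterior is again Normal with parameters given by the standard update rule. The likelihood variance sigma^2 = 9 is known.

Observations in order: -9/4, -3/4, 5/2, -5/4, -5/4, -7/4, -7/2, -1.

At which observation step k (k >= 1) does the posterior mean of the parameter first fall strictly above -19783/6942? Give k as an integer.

k = 4

obs 1: x=-9/4 → posterior Normal(-999/224, 99/56)
obs 2: x=-3/4 → posterior Normal(-258/67, 99/67)
obs 3: x=5/2 → posterior Normal(-461/156, 33/26)
obs 4: x=-5/4 → posterior Normal(-977/356, 99/89)
obs 5: x=-5/4 → posterior Normal(-129/50, 99/100)
obs 6: x=-7/4 → posterior Normal(-1109/444, 33/37)
obs 7: x=-7/2 → posterior Normal(-1263/488, 99/122)
obs 8: x=-1 → posterior Normal(-1307/532, 99/133)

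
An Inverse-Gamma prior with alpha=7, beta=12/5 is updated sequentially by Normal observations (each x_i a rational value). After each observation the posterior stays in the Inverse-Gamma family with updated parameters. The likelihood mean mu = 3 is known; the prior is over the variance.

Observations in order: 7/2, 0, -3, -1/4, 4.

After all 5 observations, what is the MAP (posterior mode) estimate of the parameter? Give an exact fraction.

1643/560

obs 1: x=7/2 → posterior Inverse-Gamma(15/2, 101/40)
obs 2: x=0 → posterior Inverse-Gamma(8, 281/40)
obs 3: x=-3 → posterior Inverse-Gamma(17/2, 1001/40)
obs 4: x=-1/4 → posterior Inverse-Gamma(9, 4849/160)
obs 5: x=4 → posterior Inverse-Gamma(19/2, 4929/160)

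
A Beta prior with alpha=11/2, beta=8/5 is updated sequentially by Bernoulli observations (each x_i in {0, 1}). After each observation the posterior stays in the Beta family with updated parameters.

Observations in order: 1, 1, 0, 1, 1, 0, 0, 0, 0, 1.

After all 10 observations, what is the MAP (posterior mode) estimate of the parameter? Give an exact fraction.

obs 1: x=1 → posterior Beta(13/2, 8/5)
obs 2: x=1 → posterior Beta(15/2, 8/5)
obs 3: x=0 → posterior Beta(15/2, 13/5)
obs 4: x=1 → posterior Beta(17/2, 13/5)
obs 5: x=1 → posterior Beta(19/2, 13/5)
obs 6: x=0 → posterior Beta(19/2, 18/5)
obs 7: x=0 → posterior Beta(19/2, 23/5)
obs 8: x=0 → posterior Beta(19/2, 28/5)
obs 9: x=0 → posterior Beta(19/2, 33/5)
obs 10: x=1 → posterior Beta(21/2, 33/5)

95/151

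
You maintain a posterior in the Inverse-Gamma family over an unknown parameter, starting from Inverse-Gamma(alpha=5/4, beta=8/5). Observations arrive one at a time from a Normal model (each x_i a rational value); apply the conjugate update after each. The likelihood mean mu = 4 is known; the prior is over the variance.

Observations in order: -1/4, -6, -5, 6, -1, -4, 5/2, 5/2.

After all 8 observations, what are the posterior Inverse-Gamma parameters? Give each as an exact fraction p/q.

alpha=21/4, beta=23981/160

obs 1: x=-1/4 → posterior Inverse-Gamma(7/4, 1701/160)
obs 2: x=-6 → posterior Inverse-Gamma(9/4, 9701/160)
obs 3: x=-5 → posterior Inverse-Gamma(11/4, 16181/160)
obs 4: x=6 → posterior Inverse-Gamma(13/4, 16501/160)
obs 5: x=-1 → posterior Inverse-Gamma(15/4, 18501/160)
obs 6: x=-4 → posterior Inverse-Gamma(17/4, 23621/160)
obs 7: x=5/2 → posterior Inverse-Gamma(19/4, 23801/160)
obs 8: x=5/2 → posterior Inverse-Gamma(21/4, 23981/160)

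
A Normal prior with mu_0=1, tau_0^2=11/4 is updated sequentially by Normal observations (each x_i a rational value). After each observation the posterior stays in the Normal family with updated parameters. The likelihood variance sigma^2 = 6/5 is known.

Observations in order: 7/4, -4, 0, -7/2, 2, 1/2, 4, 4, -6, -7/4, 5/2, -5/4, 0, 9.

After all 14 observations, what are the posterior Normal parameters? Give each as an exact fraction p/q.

obs 1: x=7/4 → posterior Normal(481/316, 66/79)
obs 2: x=-4 → posterior Normal(-399/536, 33/67)
obs 3: x=0 → posterior Normal(-19/36, 22/63)
obs 4: x=-7/2 → posterior Normal(-1169/976, 33/122)
obs 5: x=2 → posterior Normal(-729/1196, 66/299)
obs 6: x=1/2 → posterior Normal(-619/1416, 11/59)
obs 7: x=4 → posterior Normal(261/1636, 66/409)
obs 8: x=4 → posterior Normal(1141/1856, 33/232)
obs 9: x=-6 → posterior Normal(-179/2076, 22/173)
obs 10: x=-7/4 → posterior Normal(-141/574, 33/287)
obs 11: x=5/2 → posterior Normal(-7/1258, 66/629)
obs 12: x=-5/4 → posterior Normal(-289/2736, 11/114)
obs 13: x=0 → posterior Normal(-289/2956, 66/739)
obs 14: x=9 → posterior Normal(1691/3176, 33/397)

mu_0=1691/3176, tau_0^2=33/397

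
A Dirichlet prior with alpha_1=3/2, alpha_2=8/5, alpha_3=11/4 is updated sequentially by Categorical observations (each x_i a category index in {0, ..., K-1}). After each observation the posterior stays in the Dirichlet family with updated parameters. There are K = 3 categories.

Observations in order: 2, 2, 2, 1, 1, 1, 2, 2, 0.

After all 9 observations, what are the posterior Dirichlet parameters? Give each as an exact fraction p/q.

alpha_1=5/2, alpha_2=23/5, alpha_3=31/4

obs 1: x=2 → posterior Dirichlet(3/2, 8/5, 15/4)
obs 2: x=2 → posterior Dirichlet(3/2, 8/5, 19/4)
obs 3: x=2 → posterior Dirichlet(3/2, 8/5, 23/4)
obs 4: x=1 → posterior Dirichlet(3/2, 13/5, 23/4)
obs 5: x=1 → posterior Dirichlet(3/2, 18/5, 23/4)
obs 6: x=1 → posterior Dirichlet(3/2, 23/5, 23/4)
obs 7: x=2 → posterior Dirichlet(3/2, 23/5, 27/4)
obs 8: x=2 → posterior Dirichlet(3/2, 23/5, 31/4)
obs 9: x=0 → posterior Dirichlet(5/2, 23/5, 31/4)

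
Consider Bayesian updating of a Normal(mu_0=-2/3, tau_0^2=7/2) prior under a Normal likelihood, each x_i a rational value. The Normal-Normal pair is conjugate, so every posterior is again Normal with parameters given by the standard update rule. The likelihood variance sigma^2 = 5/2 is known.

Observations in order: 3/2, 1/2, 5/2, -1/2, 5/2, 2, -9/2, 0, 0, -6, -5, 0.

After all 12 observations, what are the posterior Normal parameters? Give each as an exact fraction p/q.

mu_0=-157/267, tau_0^2=35/178

obs 1: x=3/2 → posterior Normal(43/72, 35/24)
obs 2: x=1/2 → posterior Normal(32/57, 35/38)
obs 3: x=5/2 → posterior Normal(13/12, 35/52)
obs 4: x=-1/2 → posterior Normal(74/99, 35/66)
obs 5: x=5/2 → posterior Normal(253/240, 7/16)
obs 6: x=2 → posterior Normal(337/282, 35/94)
obs 7: x=-9/2 → posterior Normal(37/81, 35/108)
obs 8: x=0 → posterior Normal(74/183, 35/122)
obs 9: x=0 → posterior Normal(37/102, 35/136)
obs 10: x=-6 → posterior Normal(-52/225, 7/30)
obs 11: x=-5 → posterior Normal(-157/246, 35/164)
obs 12: x=0 → posterior Normal(-157/267, 35/178)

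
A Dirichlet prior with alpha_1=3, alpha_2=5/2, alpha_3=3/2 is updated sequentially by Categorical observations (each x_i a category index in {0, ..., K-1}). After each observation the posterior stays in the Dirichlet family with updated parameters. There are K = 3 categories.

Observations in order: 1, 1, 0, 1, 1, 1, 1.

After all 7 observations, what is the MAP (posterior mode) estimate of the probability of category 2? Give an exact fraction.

1/22

obs 1: x=1 → posterior Dirichlet(3, 7/2, 3/2)
obs 2: x=1 → posterior Dirichlet(3, 9/2, 3/2)
obs 3: x=0 → posterior Dirichlet(4, 9/2, 3/2)
obs 4: x=1 → posterior Dirichlet(4, 11/2, 3/2)
obs 5: x=1 → posterior Dirichlet(4, 13/2, 3/2)
obs 6: x=1 → posterior Dirichlet(4, 15/2, 3/2)
obs 7: x=1 → posterior Dirichlet(4, 17/2, 3/2)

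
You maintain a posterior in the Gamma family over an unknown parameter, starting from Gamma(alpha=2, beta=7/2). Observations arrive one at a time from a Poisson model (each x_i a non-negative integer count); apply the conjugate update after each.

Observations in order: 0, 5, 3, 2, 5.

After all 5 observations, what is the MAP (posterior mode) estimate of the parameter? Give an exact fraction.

32/17

obs 1: x=0 → posterior Gamma(2, 9/2)
obs 2: x=5 → posterior Gamma(7, 11/2)
obs 3: x=3 → posterior Gamma(10, 13/2)
obs 4: x=2 → posterior Gamma(12, 15/2)
obs 5: x=5 → posterior Gamma(17, 17/2)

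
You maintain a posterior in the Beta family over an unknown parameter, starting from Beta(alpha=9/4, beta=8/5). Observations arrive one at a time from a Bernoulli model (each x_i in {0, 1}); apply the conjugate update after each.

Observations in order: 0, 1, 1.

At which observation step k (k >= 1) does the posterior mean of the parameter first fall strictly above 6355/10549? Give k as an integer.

k = 3

obs 1: x=0 → posterior Beta(9/4, 13/5)
obs 2: x=1 → posterior Beta(13/4, 13/5)
obs 3: x=1 → posterior Beta(17/4, 13/5)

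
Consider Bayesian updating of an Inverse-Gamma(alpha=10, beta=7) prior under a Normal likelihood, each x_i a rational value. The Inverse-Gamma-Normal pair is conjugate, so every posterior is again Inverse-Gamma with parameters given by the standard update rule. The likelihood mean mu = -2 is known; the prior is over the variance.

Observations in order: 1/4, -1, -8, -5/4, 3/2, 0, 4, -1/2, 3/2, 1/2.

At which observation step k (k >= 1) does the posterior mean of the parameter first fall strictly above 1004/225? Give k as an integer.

obs 1: x=1/4 → posterior Inverse-Gamma(21/2, 305/32)
obs 2: x=-1 → posterior Inverse-Gamma(11, 321/32)
obs 3: x=-8 → posterior Inverse-Gamma(23/2, 897/32)
obs 4: x=-5/4 → posterior Inverse-Gamma(12, 453/16)
obs 5: x=3/2 → posterior Inverse-Gamma(25/2, 551/16)
obs 6: x=0 → posterior Inverse-Gamma(13, 583/16)
obs 7: x=4 → posterior Inverse-Gamma(27/2, 871/16)
obs 8: x=-1/2 → posterior Inverse-Gamma(14, 889/16)
obs 9: x=3/2 → posterior Inverse-Gamma(29/2, 987/16)
obs 10: x=1/2 → posterior Inverse-Gamma(15, 1037/16)

k = 9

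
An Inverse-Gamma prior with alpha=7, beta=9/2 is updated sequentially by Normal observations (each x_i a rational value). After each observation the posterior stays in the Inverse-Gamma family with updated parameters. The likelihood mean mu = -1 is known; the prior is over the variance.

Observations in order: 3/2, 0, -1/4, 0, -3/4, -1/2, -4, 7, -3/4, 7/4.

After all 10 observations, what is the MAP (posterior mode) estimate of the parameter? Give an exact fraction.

395/104

obs 1: x=3/2 → posterior Inverse-Gamma(15/2, 61/8)
obs 2: x=0 → posterior Inverse-Gamma(8, 65/8)
obs 3: x=-1/4 → posterior Inverse-Gamma(17/2, 269/32)
obs 4: x=0 → posterior Inverse-Gamma(9, 285/32)
obs 5: x=-3/4 → posterior Inverse-Gamma(19/2, 143/16)
obs 6: x=-1/2 → posterior Inverse-Gamma(10, 145/16)
obs 7: x=-4 → posterior Inverse-Gamma(21/2, 217/16)
obs 8: x=7 → posterior Inverse-Gamma(11, 729/16)
obs 9: x=-3/4 → posterior Inverse-Gamma(23/2, 1459/32)
obs 10: x=7/4 → posterior Inverse-Gamma(12, 395/8)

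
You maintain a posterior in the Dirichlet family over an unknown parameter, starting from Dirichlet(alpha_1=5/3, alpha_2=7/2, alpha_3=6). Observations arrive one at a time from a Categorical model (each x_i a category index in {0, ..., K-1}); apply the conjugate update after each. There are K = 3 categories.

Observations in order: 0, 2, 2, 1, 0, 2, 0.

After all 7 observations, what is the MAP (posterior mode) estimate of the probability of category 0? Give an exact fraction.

22/91

obs 1: x=0 → posterior Dirichlet(8/3, 7/2, 6)
obs 2: x=2 → posterior Dirichlet(8/3, 7/2, 7)
obs 3: x=2 → posterior Dirichlet(8/3, 7/2, 8)
obs 4: x=1 → posterior Dirichlet(8/3, 9/2, 8)
obs 5: x=0 → posterior Dirichlet(11/3, 9/2, 8)
obs 6: x=2 → posterior Dirichlet(11/3, 9/2, 9)
obs 7: x=0 → posterior Dirichlet(14/3, 9/2, 9)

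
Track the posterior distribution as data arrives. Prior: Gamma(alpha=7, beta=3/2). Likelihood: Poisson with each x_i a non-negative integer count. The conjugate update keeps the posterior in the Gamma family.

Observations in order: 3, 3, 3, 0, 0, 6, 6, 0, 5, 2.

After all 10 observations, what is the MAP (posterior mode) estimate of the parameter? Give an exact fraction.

68/23

obs 1: x=3 → posterior Gamma(10, 5/2)
obs 2: x=3 → posterior Gamma(13, 7/2)
obs 3: x=3 → posterior Gamma(16, 9/2)
obs 4: x=0 → posterior Gamma(16, 11/2)
obs 5: x=0 → posterior Gamma(16, 13/2)
obs 6: x=6 → posterior Gamma(22, 15/2)
obs 7: x=6 → posterior Gamma(28, 17/2)
obs 8: x=0 → posterior Gamma(28, 19/2)
obs 9: x=5 → posterior Gamma(33, 21/2)
obs 10: x=2 → posterior Gamma(35, 23/2)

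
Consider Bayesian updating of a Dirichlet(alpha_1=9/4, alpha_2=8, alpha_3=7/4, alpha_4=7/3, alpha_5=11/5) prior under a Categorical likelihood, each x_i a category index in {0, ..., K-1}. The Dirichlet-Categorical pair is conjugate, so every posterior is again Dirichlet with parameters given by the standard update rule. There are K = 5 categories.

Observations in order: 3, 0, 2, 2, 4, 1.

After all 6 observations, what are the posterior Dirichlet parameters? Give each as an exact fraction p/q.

obs 1: x=3 → posterior Dirichlet(9/4, 8, 7/4, 10/3, 11/5)
obs 2: x=0 → posterior Dirichlet(13/4, 8, 7/4, 10/3, 11/5)
obs 3: x=2 → posterior Dirichlet(13/4, 8, 11/4, 10/3, 11/5)
obs 4: x=2 → posterior Dirichlet(13/4, 8, 15/4, 10/3, 11/5)
obs 5: x=4 → posterior Dirichlet(13/4, 8, 15/4, 10/3, 16/5)
obs 6: x=1 → posterior Dirichlet(13/4, 9, 15/4, 10/3, 16/5)

alpha_1=13/4, alpha_2=9, alpha_3=15/4, alpha_4=10/3, alpha_5=16/5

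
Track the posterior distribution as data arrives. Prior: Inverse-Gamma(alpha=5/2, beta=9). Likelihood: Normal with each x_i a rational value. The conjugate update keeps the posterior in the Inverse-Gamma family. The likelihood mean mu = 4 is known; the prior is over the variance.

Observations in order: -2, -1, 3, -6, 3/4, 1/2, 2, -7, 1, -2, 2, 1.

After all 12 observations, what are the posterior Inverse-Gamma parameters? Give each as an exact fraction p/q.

obs 1: x=-2 → posterior Inverse-Gamma(3, 27)
obs 2: x=-1 → posterior Inverse-Gamma(7/2, 79/2)
obs 3: x=3 → posterior Inverse-Gamma(4, 40)
obs 4: x=-6 → posterior Inverse-Gamma(9/2, 90)
obs 5: x=3/4 → posterior Inverse-Gamma(5, 3049/32)
obs 6: x=1/2 → posterior Inverse-Gamma(11/2, 3245/32)
obs 7: x=2 → posterior Inverse-Gamma(6, 3309/32)
obs 8: x=-7 → posterior Inverse-Gamma(13/2, 5245/32)
obs 9: x=1 → posterior Inverse-Gamma(7, 5389/32)
obs 10: x=-2 → posterior Inverse-Gamma(15/2, 5965/32)
obs 11: x=2 → posterior Inverse-Gamma(8, 6029/32)
obs 12: x=1 → posterior Inverse-Gamma(17/2, 6173/32)

alpha=17/2, beta=6173/32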